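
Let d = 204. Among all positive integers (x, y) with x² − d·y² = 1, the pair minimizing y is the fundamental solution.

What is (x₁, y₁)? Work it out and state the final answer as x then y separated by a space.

√204 = [14; 3,1,1,6,1,1,3,28, …], period ℓ=8 (even) → k=7
i=0: a=14 ⇒ p=14, q=1
i=1: a=3 ⇒ p=43, q=3
…
i=3: a=1 ⇒ p=100, q=7
i=4: a=6 ⇒ p=657, q=46
…
i=6: a=1 ⇒ p=1414, q=99
i=7: a=3 ⇒ p=4999, q=350
(x₁, y₁) = (4999, 350);  4999² − 204·350² = 1 ✓

4999 350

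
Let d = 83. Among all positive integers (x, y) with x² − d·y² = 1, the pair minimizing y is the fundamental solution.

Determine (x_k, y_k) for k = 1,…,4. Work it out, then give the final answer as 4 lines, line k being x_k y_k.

√83 → a₀=9, period (9,18); ℓ=2 even so k=1
a_0=9:  p_0=9·1+0=9,  q_0=9·0+1=1
a_1=9:  p_1=9·9+1=82,  q_1=9·1+0=9
(x₁, y₁) = (82, 9);  82² − 83·9² = 1 ✓
(x_2, y_2) = (82·82 + 83·9·9, 82·9 + 9·82) = (13447, 1476)
(x_3, y_3) = (82·13447 + 83·9·1476, 82·1476 + 9·13447) = (2205226, 242055)
(x_4, y_4) = (82·2205226 + 83·9·242055, 82·242055 + 9·2205226) = (361643617, 39695544)

82 9
13447 1476
2205226 242055
361643617 39695544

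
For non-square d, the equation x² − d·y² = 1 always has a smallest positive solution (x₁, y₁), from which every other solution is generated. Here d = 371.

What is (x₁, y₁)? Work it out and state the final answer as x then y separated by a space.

d=371: √d = [19; 3,1,4,1,3,38] (ℓ=6, even), read p_5/q_5
step 0: (19, 1)  from 19·(1,0) + (0,1)
…
step 4: (443, 23)  from 1·(366,19) + (77,4)
step 5: (1695, 88)  from 3·(443,23) + (366,19)
→ (1695, 88).  Check: 1695²=2873025, 371·88²=2873024, difference 1.

1695 88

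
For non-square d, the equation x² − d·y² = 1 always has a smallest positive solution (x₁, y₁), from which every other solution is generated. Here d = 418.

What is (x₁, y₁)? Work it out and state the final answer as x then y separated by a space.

√418 = [20; 2,4,20,4,2,40, …], period ℓ=6 (even) → k=5
k=0  a_k=20  p_k/q_k = 20/1
…
k=2  a_k=4  p_k/q_k = 184/9
…
k=4  a_k=4  p_k/q_k = 15068/737
k=5  a_k=2  p_k/q_k = 33857/1656
(x₁, y₁) = (33857, 1656);  33857² − 418·1656² = 1 ✓

33857 1656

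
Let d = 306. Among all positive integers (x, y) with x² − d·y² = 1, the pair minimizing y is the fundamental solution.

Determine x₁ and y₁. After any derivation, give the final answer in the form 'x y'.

[17; 2,34] for √306; ℓ=2 ⇒ convergent index 1
step 0: (17, 1)  from 17·(1,0) + (0,1)
step 1: (35, 2)  from 2·(17,1) + (1,0)
fundamental: x₁=35, y₁=2  (since 1225 − 306·4 = 1)

35 2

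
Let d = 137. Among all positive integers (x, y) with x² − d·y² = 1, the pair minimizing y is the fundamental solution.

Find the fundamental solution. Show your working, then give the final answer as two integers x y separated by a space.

d=137: √d = [11; 1,2,2,1,1,2,2,1,22] (ℓ=9, odd), read p_17/q_17
k=0  a_k=11  p_k/q_k = 11/1
k=1  a_k=1  p_k/q_k = 12/1
k=2  a_k=2  p_k/q_k = 35/3
k=3  a_k=2  p_k/q_k = 82/7
k=4  a_k=1  p_k/q_k = 117/10
k=5  a_k=1  p_k/q_k = 199/17
k=6  a_k=2  p_k/q_k = 515/44
k=7  a_k=2  p_k/q_k = 1229/105
…
k=9  a_k=22  p_k/q_k = 39597/3383
k=10  a_k=1  p_k/q_k = 41341/3532
k=11  a_k=2  p_k/q_k = 122279/10447
k=12  a_k=2  p_k/q_k = 285899/24426
k=13  a_k=1  p_k/q_k = 408178/34873
…
k=15  a_k=2  p_k/q_k = 1796332/153471
k=16  a_k=2  p_k/q_k = 4286741/366241
k=17  a_k=1  p_k/q_k = 6083073/519712
(x₁, y₁) = (6083073, 519712);  6083073² − 137·519712² = 1 ✓

6083073 519712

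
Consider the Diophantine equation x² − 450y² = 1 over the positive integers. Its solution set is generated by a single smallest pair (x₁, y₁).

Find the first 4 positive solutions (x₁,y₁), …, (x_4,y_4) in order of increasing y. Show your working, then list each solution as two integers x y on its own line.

19601 924
768398401 36222648
30122754096401 1420000245972
1180872205318713601 55666849606371696

d=450: √d = [21; 4,1,2,4,2,1,4,42] (ℓ=8, even), read p_7/q_7
k=0  a_k=21  p_k/q_k = 21/1
…
k=2  a_k=1  p_k/q_k = 106/5
…
k=5  a_k=2  p_k/q_k = 2885/136
k=6  a_k=1  p_k/q_k = 4179/197
k=7  a_k=4  p_k/q_k = 19601/924
(x₁, y₁) = (19601, 924);  19601² − 450·924² = 1 ✓
k=2:  x_2 = 19601·19601+450·924·924 = 768398401,  y_2 = 19601·924+924·19601 = 36222648
k=3:  x_3 = 19601·768398401+450·924·36222648 = 30122754096401,  y_3 = 19601·36222648+924·768398401 = 1420000245972
k=4:  x_4 = 19601·30122754096401+450·924·1420000245972 = 1180872205318713601,  y_4 = 19601·1420000245972+924·30122754096401 = 55666849606371696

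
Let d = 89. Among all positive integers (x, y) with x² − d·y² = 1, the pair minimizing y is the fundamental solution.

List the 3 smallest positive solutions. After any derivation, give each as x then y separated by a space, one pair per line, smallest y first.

√89 = [9; 2,3,3,2,18, …], period ℓ=5 (odd) → k=9
step 0: (9, 1)  from 9·(1,0) + (0,1)
step 1: (19, 2)  from 2·(9,1) + (1,0)
…
step 3: (217, 23)  from 3·(66,7) + (19,2)
step 4: (500, 53)  from 2·(217,23) + (66,7)
step 5: (9217, 977)  from 18·(500,53) + (217,23)
step 6: (18934, 2007)  from 2·(9217,977) + (500,53)
…
step 8: (216991, 23001)  from 3·(66019,6998) + (18934,2007)
step 9: (500001, 53000)  from 2·(216991,23001) + (66019,6998)
(x₁, y₁) = (500001, 53000);  500001² − 89·53000² = 1 ✓
(x_2, y_2) = (500001·500001 + 89·53000·53000, 500001·53000 + 53000·500001) = (500002000001, 53000106000)
(x_3, y_3) = (500001·500002000001 + 89·53000·53000106000, 500001·53000106000 + 53000·500002000001) = (500003000004500001, 53000212000159000)

500001 53000
500002000001 53000106000
500003000004500001 53000212000159000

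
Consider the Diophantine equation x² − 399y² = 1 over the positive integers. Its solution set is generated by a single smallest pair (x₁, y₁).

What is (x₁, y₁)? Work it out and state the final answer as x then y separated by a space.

[19; 1,38] for √399; ℓ=2 ⇒ convergent index 1
k=0  a_k=19  p_k/q_k = 19/1
k=1  a_k=1  p_k/q_k = 20/1
fundamental: x₁=20, y₁=1  (since 400 − 399·1 = 1)

20 1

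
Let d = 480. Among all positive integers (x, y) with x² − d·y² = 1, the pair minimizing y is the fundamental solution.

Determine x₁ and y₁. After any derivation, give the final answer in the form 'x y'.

241 11

√480 = [21; 1,9,1,42, …], period ℓ=4 (even) → k=3
k=0  a_k=21  p_k/q_k = 21/1
k=1  a_k=1  p_k/q_k = 22/1
k=2  a_k=9  p_k/q_k = 219/10
k=3  a_k=1  p_k/q_k = 241/11
→ (241, 11).  Check: 241²=58081, 480·11²=58080, difference 1.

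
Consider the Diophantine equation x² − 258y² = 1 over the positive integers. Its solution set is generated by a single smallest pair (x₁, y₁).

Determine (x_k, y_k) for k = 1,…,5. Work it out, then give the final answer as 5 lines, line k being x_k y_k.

257 16
132097 8224
67897601 4227120
34899234817 2172731456
17938138798337 1116779741264

√258 → a₀=16, period (16,32); ℓ=2 even so k=1
k=0  a_k=16  p_k/q_k = 16/1
k=1  a_k=16  p_k/q_k = 257/16
(x₁, y₁) = (257, 16);  257² − 258·16² = 1 ✓
k=2:  x_2 = 257·257+258·16·16 = 132097,  y_2 = 257·16+16·257 = 8224
k=3:  x_3 = 257·132097+258·16·8224 = 67897601,  y_3 = 257·8224+16·132097 = 4227120
k=4:  x_4 = 257·67897601+258·16·4227120 = 34899234817,  y_4 = 257·4227120+16·67897601 = 2172731456
k=5:  x_5 = 257·34899234817+258·16·2172731456 = 17938138798337,  y_5 = 257·2172731456+16·34899234817 = 1116779741264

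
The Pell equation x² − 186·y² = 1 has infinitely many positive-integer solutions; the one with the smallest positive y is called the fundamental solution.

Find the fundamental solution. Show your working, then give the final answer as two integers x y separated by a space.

√186 = [13; 1,1,1,3,4,3,1,1,1,26, …], period ℓ=10 (even) → k=9
i=0: a=13 ⇒ p=13, q=1
i=1: a=1 ⇒ p=14, q=1
…
i=4: a=3 ⇒ p=150, q=11
…
i=6: a=3 ⇒ p=2073, q=152
i=7: a=1 ⇒ p=2714, q=199
i=8: a=1 ⇒ p=4787, q=351
i=9: a=1 ⇒ p=7501, q=550
→ (7501, 550).  Check: 7501²=56265001, 186·550²=56265000, difference 1.

7501 550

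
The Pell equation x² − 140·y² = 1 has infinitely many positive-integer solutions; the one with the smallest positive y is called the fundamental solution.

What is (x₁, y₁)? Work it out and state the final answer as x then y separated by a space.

71 6

[11; 1,4,1,22] for √140; ℓ=4 ⇒ convergent index 3
i=0: a=11 ⇒ p=11, q=1
…
i=2: a=4 ⇒ p=59, q=5
i=3: a=1 ⇒ p=71, q=6
→ (71, 6).  Check: 71²=5041, 140·6²=5040, difference 1.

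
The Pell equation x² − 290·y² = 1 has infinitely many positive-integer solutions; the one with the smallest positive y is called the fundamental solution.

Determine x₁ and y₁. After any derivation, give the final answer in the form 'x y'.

√290 = [17; 34, …], period ℓ=1 (odd) → k=1
a_0=17:  p_0=17·1+0=17,  q_0=17·0+1=1
a_1=34:  p_1=34·17+1=579,  q_1=34·1+0=34
→ (579, 34).  Check: 579²=335241, 290·34²=335240, difference 1.

579 34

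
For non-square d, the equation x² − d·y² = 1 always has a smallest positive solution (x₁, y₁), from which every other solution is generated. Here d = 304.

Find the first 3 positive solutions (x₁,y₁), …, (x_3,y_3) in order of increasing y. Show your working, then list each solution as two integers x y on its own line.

57799 3315
6681448801 383207370
772362118440199 44298005553945

d=304: √d = [17; 2,3,2,1,1,1,1,1,2,3,2,34] (ℓ=12, even), read p_11/q_11
i=0: a=17 ⇒ p=17, q=1
…
i=2: a=3 ⇒ p=122, q=7
i=3: a=2 ⇒ p=279, q=16
…
i=5: a=1 ⇒ p=680, q=39
…
i=7: a=1 ⇒ p=1761, q=101
i=8: a=1 ⇒ p=2842, q=163
…
i=10: a=3 ⇒ p=25177, q=1444
i=11: a=2 ⇒ p=57799, q=3315
→ (57799, 3315).  Check: 57799²=3340724401, 304·3315²=3340724400, difference 1.
(57799+3315√304)^2 = 6681448801 + 383207370√304
(57799+3315√304)^3 = 772362118440199 + 44298005553945√304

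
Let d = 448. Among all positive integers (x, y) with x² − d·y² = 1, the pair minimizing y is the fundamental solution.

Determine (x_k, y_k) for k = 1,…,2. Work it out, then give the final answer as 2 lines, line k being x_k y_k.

127 6
32257 1524

√448 → a₀=21, period (6,42); ℓ=2 even so k=1
k=0  a_k=21  p_k/q_k = 21/1
k=1  a_k=6  p_k/q_k = 127/6
→ (127, 6).  Check: 127²=16129, 448·6²=16128, difference 1.
k=2:  x_2 = 127·127+448·6·6 = 32257,  y_2 = 127·6+6·127 = 1524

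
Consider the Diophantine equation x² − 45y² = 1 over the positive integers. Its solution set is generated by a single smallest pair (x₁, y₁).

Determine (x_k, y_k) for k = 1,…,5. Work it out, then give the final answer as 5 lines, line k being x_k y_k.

161 24
51841 7728
16692641 2488392
5374978561 801254496
1730726404001 258001459320

√45 → a₀=6, period (1,2,2,2,1,12); ℓ=6 even so k=5
i=0: a=6 ⇒ p=6, q=1
…
i=2: a=2 ⇒ p=20, q=3
…
i=4: a=2 ⇒ p=114, q=17
i=5: a=1 ⇒ p=161, q=24
→ (161, 24).  Check: 161²=25921, 45·24²=25920, difference 1.
(x_2, y_2) = (161·161 + 45·24·24, 161·24 + 24·161) = (51841, 7728)
(x_3, y_3) = (161·51841 + 45·24·7728, 161·7728 + 24·51841) = (16692641, 2488392)
(x_4, y_4) = (161·16692641 + 45·24·2488392, 161·2488392 + 24·16692641) = (5374978561, 801254496)
(x_5, y_5) = (161·5374978561 + 45·24·801254496, 161·801254496 + 24·5374978561) = (1730726404001, 258001459320)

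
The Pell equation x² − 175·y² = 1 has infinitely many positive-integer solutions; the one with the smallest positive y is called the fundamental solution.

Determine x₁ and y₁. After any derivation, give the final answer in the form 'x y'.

2024 153

√175 → a₀=13, period (4,2,1,2,4,26); ℓ=6 even so k=5
k=0  a_k=13  p_k/q_k = 13/1
…
k=4  a_k=2  p_k/q_k = 463/35
k=5  a_k=4  p_k/q_k = 2024/153
fundamental: x₁=2024, y₁=153  (since 4096576 − 175·23409 = 1)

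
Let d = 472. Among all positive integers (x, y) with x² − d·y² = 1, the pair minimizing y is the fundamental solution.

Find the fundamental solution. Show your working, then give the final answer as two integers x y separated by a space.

√472 = [21; 1,2,1,1,1,…,2,1,42, …], period ℓ=14 (even) → k=13
i=0: a=21 ⇒ p=21, q=1
i=1: a=1 ⇒ p=22, q=1
i=2: a=2 ⇒ p=65, q=3
i=3: a=1 ⇒ p=87, q=4
…
i=5: a=1 ⇒ p=239, q=11
i=6: a=4 ⇒ p=1108, q=51
i=7: a=5 ⇒ p=5779, q=266
…
i=10: a=1 ⇒ p=54227, q=2496
…
i=12: a=2 ⇒ p=222687, q=10250
i=13: a=1 ⇒ p=306917, q=14127
fundamental: x₁=306917, y₁=14127  (since 94198044889 − 472·199572129 = 1)

306917 14127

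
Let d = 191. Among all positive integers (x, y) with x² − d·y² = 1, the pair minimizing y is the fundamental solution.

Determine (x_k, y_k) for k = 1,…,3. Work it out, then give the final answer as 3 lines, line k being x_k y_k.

[13; 1,4,1,1,3,…,4,1,26] for √191; ℓ=16 ⇒ convergent index 15
k=0  a_k=13  p_k/q_k = 13/1
…
k=2  a_k=4  p_k/q_k = 69/5
…
k=5  a_k=3  p_k/q_k = 539/39
k=6  a_k=2  p_k/q_k = 1230/89
k=7  a_k=2  p_k/q_k = 2999/217
k=8  a_k=13  p_k/q_k = 40217/2910
k=9  a_k=2  p_k/q_k = 83433/6037
k=10  a_k=2  p_k/q_k = 207083/14984
…
k=12  a_k=1  p_k/q_k = 911765/65973
k=13  a_k=1  p_k/q_k = 1616447/116962
k=14  a_k=4  p_k/q_k = 7377553/533821
k=15  a_k=1  p_k/q_k = 8994000/650783
fundamental: x₁=8994000, y₁=650783  (since 80892036000000 − 191·423518513089 = 1)
k=2:  x_2 = 8994000·8994000+191·650783·650783 = 161784071999999,  y_2 = 8994000·650783+650783·8994000 = 11706284604000
k=3:  x_3 = 8994000·161784071999999+191·650783·11706284604000 = 2910171887135973018000,  y_3 = 8994000·11706284604000+650783·161784071999999 = 210572647456751349217

8994000 650783
161784071999999 11706284604000
2910171887135973018000 210572647456751349217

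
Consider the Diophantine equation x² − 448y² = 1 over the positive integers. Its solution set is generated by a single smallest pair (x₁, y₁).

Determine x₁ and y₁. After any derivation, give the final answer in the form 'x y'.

√448 → a₀=21, period (6,42); ℓ=2 even so k=1
i=0: a=21 ⇒ p=21, q=1
i=1: a=6 ⇒ p=127, q=6
→ (127, 6).  Check: 127²=16129, 448·6²=16128, difference 1.

127 6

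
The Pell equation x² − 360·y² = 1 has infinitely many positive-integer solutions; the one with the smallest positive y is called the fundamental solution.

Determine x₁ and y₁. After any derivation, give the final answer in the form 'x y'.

d=360: √d = [18; 1,36] (ℓ=2, even), read p_1/q_1
k=0  a_k=18  p_k/q_k = 18/1
k=1  a_k=1  p_k/q_k = 19/1
fundamental: x₁=19, y₁=1  (since 361 − 360·1 = 1)

19 1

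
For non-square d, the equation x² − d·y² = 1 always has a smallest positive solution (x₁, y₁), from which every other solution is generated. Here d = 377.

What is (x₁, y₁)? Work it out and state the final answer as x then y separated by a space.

233 12

√377 = [19; 2,2,2,38, …], period ℓ=4 (even) → k=3
step 0: (19, 1)  from 19·(1,0) + (0,1)
…
step 2: (97, 5)  from 2·(39,2) + (19,1)
step 3: (233, 12)  from 2·(97,5) + (39,2)
fundamental: x₁=233, y₁=12  (since 54289 − 377·144 = 1)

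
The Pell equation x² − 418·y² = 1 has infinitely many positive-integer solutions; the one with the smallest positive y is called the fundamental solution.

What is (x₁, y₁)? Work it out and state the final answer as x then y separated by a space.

33857 1656

d=418: √d = [20; 2,4,20,4,2,40] (ℓ=6, even), read p_5/q_5
step 0: (20, 1)  from 20·(1,0) + (0,1)
step 1: (41, 2)  from 2·(20,1) + (1,0)
step 2: (184, 9)  from 4·(41,2) + (20,1)
step 3: (3721, 182)  from 20·(184,9) + (41,2)
step 4: (15068, 737)  from 4·(3721,182) + (184,9)
step 5: (33857, 1656)  from 2·(15068,737) + (3721,182)
→ (33857, 1656).  Check: 33857²=1146296449, 418·1656²=1146296448, difference 1.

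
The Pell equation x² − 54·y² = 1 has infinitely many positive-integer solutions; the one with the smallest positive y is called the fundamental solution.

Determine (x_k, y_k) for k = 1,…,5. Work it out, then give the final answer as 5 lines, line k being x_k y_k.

√54 → a₀=7, period (2,1,6,1,2,14); ℓ=6 even so k=5
i=0: a=7 ⇒ p=7, q=1
i=1: a=2 ⇒ p=15, q=2
…
i=3: a=6 ⇒ p=147, q=20
i=4: a=1 ⇒ p=169, q=23
i=5: a=2 ⇒ p=485, q=66
(x₁, y₁) = (485, 66);  485² − 54·66² = 1 ✓
(x_2, y_2) = (485·485 + 54·66·66, 485·66 + 66·485) = (470449, 64020)
(x_3, y_3) = (485·470449 + 54·66·64020, 485·64020 + 66·470449) = (456335045, 62099334)
(x_4, y_4) = (485·456335045 + 54·66·62099334, 485·62099334 + 66·456335045) = (442644523201, 60236289960)
(x_5, y_5) = (485·442644523201 + 54·66·60236289960, 485·60236289960 + 66·442644523201) = (429364731169925, 58429139161866)

485 66
470449 64020
456335045 62099334
442644523201 60236289960
429364731169925 58429139161866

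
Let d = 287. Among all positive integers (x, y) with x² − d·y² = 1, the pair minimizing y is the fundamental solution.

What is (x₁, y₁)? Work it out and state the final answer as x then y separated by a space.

288 17

d=287: √d = [16; 1,15,1,32] (ℓ=4, even), read p_3/q_3
step 0: (16, 1)  from 16·(1,0) + (0,1)
…
step 2: (271, 16)  from 15·(17,1) + (16,1)
step 3: (288, 17)  from 1·(271,16) + (17,1)
fundamental: x₁=288, y₁=17  (since 82944 − 287·289 = 1)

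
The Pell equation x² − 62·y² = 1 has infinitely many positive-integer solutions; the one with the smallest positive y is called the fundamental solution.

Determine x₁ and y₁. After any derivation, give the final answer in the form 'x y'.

63 8

[7; 1,6,1,14] for √62; ℓ=4 ⇒ convergent index 3
a_0=7:  p_0=7·1+0=7,  q_0=7·0+1=1
a_1=1:  p_1=1·7+1=8,  q_1=1·1+0=1
a_2=6:  p_2=6·8+7=55,  q_2=6·1+1=7
a_3=1:  p_3=1·55+8=63,  q_3=1·7+1=8
(x₁, y₁) = (63, 8);  63² − 62·8² = 1 ✓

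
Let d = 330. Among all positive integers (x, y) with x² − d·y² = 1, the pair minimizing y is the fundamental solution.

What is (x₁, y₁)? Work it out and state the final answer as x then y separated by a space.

109 6

√330 = [18; 6,36, …], period ℓ=2 (even) → k=1
k=0  a_k=18  p_k/q_k = 18/1
k=1  a_k=6  p_k/q_k = 109/6
(x₁, y₁) = (109, 6);  109² − 330·6² = 1 ✓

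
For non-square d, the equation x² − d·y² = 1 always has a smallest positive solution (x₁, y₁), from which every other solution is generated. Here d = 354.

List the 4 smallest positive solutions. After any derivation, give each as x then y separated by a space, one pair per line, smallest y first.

√354 = [18; 1,4,2,2,18,2,2,4,1,36, …], period ℓ=10 (even) → k=9
a_0=18:  p_0=18·1+0=18,  q_0=18·0+1=1
…
a_4=2:  p_4=2·207+94=508,  q_4=2·11+5=27
a_5=18:  p_5=18·508+207=9351,  q_5=18·27+11=497
a_6=2:  p_6=2·9351+508=19210,  q_6=2·497+27=1021
a_7=2:  p_7=2·19210+9351=47771,  q_7=2·1021+497=2539
a_8=4:  p_8=4·47771+19210=210294,  q_8=4·2539+1021=11177
a_9=1:  p_9=1·210294+47771=258065,  q_9=1·11177+2539=13716
→ (258065, 13716).  Check: 258065²=66597544225, 354·13716²=66597544224, difference 1.
n=2: (258065,13716)∘(258065,13716) = (258065·258065+354·13716·13716, 258065·13716+13716·258065) = (133195088449,7079239080)
n=3: (133195088449,7079239080)∘(258065,13716) = (258065·133195088449+354·13716·7079239080, 258065·7079239080+13716·133195088449) = (68745981000924305,3653807666346684)
n=4: (68745981000924305,3653807666346684)∘(258065,13716) = (258065·68745981000924305+354·13716·3653807666346684, 258065·3653807666346684+13716·68745981000924305) = (35481863173873866451201,1885839750824434773840)

258065 13716
133195088449 7079239080
68745981000924305 3653807666346684
35481863173873866451201 1885839750824434773840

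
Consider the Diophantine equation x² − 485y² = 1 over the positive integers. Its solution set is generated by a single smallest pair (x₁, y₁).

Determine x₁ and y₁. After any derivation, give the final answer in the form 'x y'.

969 44

√485 = [22; 44, …], period ℓ=1 (odd) → k=1
k=0  a_k=22  p_k/q_k = 22/1
k=1  a_k=44  p_k/q_k = 969/44
→ (969, 44).  Check: 969²=938961, 485·44²=938960, difference 1.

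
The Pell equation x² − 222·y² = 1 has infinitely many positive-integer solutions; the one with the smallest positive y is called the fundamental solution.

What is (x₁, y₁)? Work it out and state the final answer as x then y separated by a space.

[14; 1,8,1,28] for √222; ℓ=4 ⇒ convergent index 3
a_0=14:  p_0=14·1+0=14,  q_0=14·0+1=1
…
a_2=8:  p_2=8·15+14=134,  q_2=8·1+1=9
a_3=1:  p_3=1·134+15=149,  q_3=1·9+1=10
(x₁, y₁) = (149, 10);  149² − 222·10² = 1 ✓

149 10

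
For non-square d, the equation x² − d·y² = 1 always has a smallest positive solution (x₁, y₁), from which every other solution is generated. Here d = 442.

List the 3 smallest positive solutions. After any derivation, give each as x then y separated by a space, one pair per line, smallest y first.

883 42
1559377 74172
2753858899 130987710

[21; 42] for √442; ℓ=1 ⇒ convergent index 1
k=0  a_k=21  p_k/q_k = 21/1
k=1  a_k=42  p_k/q_k = 883/42
→ (883, 42).  Check: 883²=779689, 442·42²=779688, difference 1.
(x_2, y_2) = (883·883 + 442·42·42, 883·42 + 42·883) = (1559377, 74172)
(x_3, y_3) = (883·1559377 + 442·42·74172, 883·74172 + 42·1559377) = (2753858899, 130987710)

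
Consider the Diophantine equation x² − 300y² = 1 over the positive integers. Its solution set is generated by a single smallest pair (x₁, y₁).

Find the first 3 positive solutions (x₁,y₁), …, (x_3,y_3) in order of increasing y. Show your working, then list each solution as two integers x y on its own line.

1351 78
3650401 210756
9863382151 569462634

√300 → a₀=17, period (3,8,3,34); ℓ=4 even so k=3
i=0: a=17 ⇒ p=17, q=1
i=1: a=3 ⇒ p=52, q=3
i=2: a=8 ⇒ p=433, q=25
i=3: a=3 ⇒ p=1351, q=78
fundamental: x₁=1351, y₁=78  (since 1825201 − 300·6084 = 1)
(x_2, y_2) = (1351·1351 + 300·78·78, 1351·78 + 78·1351) = (3650401, 210756)
(x_3, y_3) = (1351·3650401 + 300·78·210756, 1351·210756 + 78·3650401) = (9863382151, 569462634)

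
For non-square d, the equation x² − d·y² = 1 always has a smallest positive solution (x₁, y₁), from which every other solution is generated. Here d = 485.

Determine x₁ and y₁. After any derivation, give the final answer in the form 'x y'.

√485 → a₀=22, period (44); ℓ=1 odd so k=1
k=0  a_k=22  p_k/q_k = 22/1
k=1  a_k=44  p_k/q_k = 969/44
fundamental: x₁=969, y₁=44  (since 938961 − 485·1936 = 1)

969 44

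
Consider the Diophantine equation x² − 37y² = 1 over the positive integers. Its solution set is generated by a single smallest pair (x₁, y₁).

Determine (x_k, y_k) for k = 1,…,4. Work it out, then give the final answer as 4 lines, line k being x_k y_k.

73 12
10657 1752
1555849 255780
227143297 37342128

√37 = [6; 12, …], period ℓ=1 (odd) → k=1
step 0: (6, 1)  from 6·(1,0) + (0,1)
step 1: (73, 12)  from 12·(6,1) + (1,0)
(x₁, y₁) = (73, 12);  73² − 37·12² = 1 ✓
k=2:  x_2 = 73·73+37·12·12 = 10657,  y_2 = 73·12+12·73 = 1752
k=3:  x_3 = 73·10657+37·12·1752 = 1555849,  y_3 = 73·1752+12·10657 = 255780
k=4:  x_4 = 73·1555849+37·12·255780 = 227143297,  y_4 = 73·255780+12·1555849 = 37342128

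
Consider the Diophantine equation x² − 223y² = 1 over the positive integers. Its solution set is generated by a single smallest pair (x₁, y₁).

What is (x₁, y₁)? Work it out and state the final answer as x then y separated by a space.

224 15

√223 = [14; 1,13,1,28, …], period ℓ=4 (even) → k=3
step 0: (14, 1)  from 14·(1,0) + (0,1)
…
step 2: (209, 14)  from 13·(15,1) + (14,1)
step 3: (224, 15)  from 1·(209,14) + (15,1)
→ (224, 15).  Check: 224²=50176, 223·15²=50175, difference 1.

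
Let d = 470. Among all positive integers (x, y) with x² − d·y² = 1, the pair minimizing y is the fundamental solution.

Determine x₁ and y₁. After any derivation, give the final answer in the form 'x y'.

d=470: √d = [21; 1,2,8,2,1,42] (ℓ=6, even), read p_5/q_5
step 0: (21, 1)  from 21·(1,0) + (0,1)
…
step 2: (65, 3)  from 2·(22,1) + (21,1)
step 3: (542, 25)  from 8·(65,3) + (22,1)
step 4: (1149, 53)  from 2·(542,25) + (65,3)
step 5: (1691, 78)  from 1·(1149,53) + (542,25)
(x₁, y₁) = (1691, 78);  1691² − 470·78² = 1 ✓

1691 78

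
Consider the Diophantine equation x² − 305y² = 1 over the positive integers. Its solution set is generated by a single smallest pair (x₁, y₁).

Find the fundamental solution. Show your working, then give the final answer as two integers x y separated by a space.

489 28

√305 → a₀=17, period (2,6,2,34); ℓ=4 even so k=3
i=0: a=17 ⇒ p=17, q=1
i=1: a=2 ⇒ p=35, q=2
i=2: a=6 ⇒ p=227, q=13
i=3: a=2 ⇒ p=489, q=28
→ (489, 28).  Check: 489²=239121, 305·28²=239120, difference 1.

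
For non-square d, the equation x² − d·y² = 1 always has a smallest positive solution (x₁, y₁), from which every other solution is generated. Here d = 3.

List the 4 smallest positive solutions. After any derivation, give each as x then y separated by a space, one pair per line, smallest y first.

2 1
7 4
26 15
97 56

√3 → a₀=1, period (1,2); ℓ=2 even so k=1
step 0: (1, 1)  from 1·(1,0) + (0,1)
step 1: (2, 1)  from 1·(1,1) + (1,0)
→ (2, 1).  Check: 2²=4, 3·1²=3, difference 1.
(x_2, y_2) = (2·2 + 3·1·1, 2·1 + 1·2) = (7, 4)
(x_3, y_3) = (2·7 + 3·1·4, 2·4 + 1·7) = (26, 15)
(x_4, y_4) = (2·26 + 3·1·15, 2·15 + 1·26) = (97, 56)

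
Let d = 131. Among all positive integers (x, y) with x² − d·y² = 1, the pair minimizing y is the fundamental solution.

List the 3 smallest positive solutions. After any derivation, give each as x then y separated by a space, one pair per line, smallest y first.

10610 927
225144199 19670940
4777559892170 417417345873

√131 → a₀=11, period (2,4,11,4,2,22); ℓ=6 even so k=5
a_0=11:  p_0=11·1+0=11,  q_0=11·0+1=1
…
a_2=4:  p_2=4·23+11=103,  q_2=4·2+1=9
a_3=11:  p_3=11·103+23=1156,  q_3=11·9+2=101
a_4=4:  p_4=4·1156+103=4727,  q_4=4·101+9=413
a_5=2:  p_5=2·4727+1156=10610,  q_5=2·413+101=927
fundamental: x₁=10610, y₁=927  (since 112572100 − 131·859329 = 1)
k=2:  x_2 = 10610·10610+131·927·927 = 225144199,  y_2 = 10610·927+927·10610 = 19670940
k=3:  x_3 = 10610·225144199+131·927·19670940 = 4777559892170,  y_3 = 10610·19670940+927·225144199 = 417417345873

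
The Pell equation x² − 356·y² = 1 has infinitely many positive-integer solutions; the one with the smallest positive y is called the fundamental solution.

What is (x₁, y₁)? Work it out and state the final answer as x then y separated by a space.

√356 → a₀=18, period (1,6,1,1,2,…,6,1,36); ℓ=14 even so k=13
step 0: (18, 1)  from 18·(1,0) + (0,1)
step 1: (19, 1)  from 1·(18,1) + (1,0)
step 2: (132, 7)  from 6·(19,1) + (18,1)
step 3: (151, 8)  from 1·(132,7) + (19,1)
…
step 5: (717, 38)  from 2·(283,15) + (151,8)
step 6: (1000, 53)  from 1·(717,38) + (283,15)
…
step 8: (9717, 515)  from 1·(8717,462) + (1000,53)
…
step 10: (37868, 2007)  from 1·(28151,1492) + (9717,515)
…
step 12: (433982, 23001)  from 6·(66019,3499) + (37868,2007)
step 13: (500001, 26500)  from 1·(433982,23001) + (66019,3499)
fundamental: x₁=500001, y₁=26500  (since 250001000001 − 356·702250000 = 1)

500001 26500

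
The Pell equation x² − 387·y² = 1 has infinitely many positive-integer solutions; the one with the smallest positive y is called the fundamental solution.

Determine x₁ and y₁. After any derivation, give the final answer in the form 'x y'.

d=387: √d = [19; 1,2,19,2,1,38] (ℓ=6, even), read p_5/q_5
k=0  a_k=19  p_k/q_k = 19/1
…
k=4  a_k=2  p_k/q_k = 2341/119
k=5  a_k=1  p_k/q_k = 3482/177
(x₁, y₁) = (3482, 177);  3482² − 387·177² = 1 ✓

3482 177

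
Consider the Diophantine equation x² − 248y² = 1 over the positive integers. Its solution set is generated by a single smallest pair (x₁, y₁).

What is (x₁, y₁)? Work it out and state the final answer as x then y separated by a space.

[15; 1,2,1,30] for √248; ℓ=4 ⇒ convergent index 3
k=0  a_k=15  p_k/q_k = 15/1
k=1  a_k=1  p_k/q_k = 16/1
k=2  a_k=2  p_k/q_k = 47/3
k=3  a_k=1  p_k/q_k = 63/4
fundamental: x₁=63, y₁=4  (since 3969 − 248·16 = 1)

63 4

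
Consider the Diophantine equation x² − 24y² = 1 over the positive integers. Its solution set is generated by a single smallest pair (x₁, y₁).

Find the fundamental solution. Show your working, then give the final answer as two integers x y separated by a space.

√24 = [4; 1,8, …], period ℓ=2 (even) → k=1
step 0: (4, 1)  from 4·(1,0) + (0,1)
step 1: (5, 1)  from 1·(4,1) + (1,0)
(x₁, y₁) = (5, 1);  5² − 24·1² = 1 ✓

5 1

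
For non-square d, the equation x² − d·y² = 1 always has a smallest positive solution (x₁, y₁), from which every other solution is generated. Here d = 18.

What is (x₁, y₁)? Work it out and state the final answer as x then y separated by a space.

[4; 4,8] for √18; ℓ=2 ⇒ convergent index 1
a_0=4:  p_0=4·1+0=4,  q_0=4·0+1=1
a_1=4:  p_1=4·4+1=17,  q_1=4·1+0=4
fundamental: x₁=17, y₁=4  (since 289 − 18·16 = 1)

17 4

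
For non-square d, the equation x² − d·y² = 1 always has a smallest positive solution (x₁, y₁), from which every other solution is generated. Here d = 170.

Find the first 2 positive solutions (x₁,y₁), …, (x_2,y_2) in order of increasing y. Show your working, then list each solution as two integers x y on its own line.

339 26
229841 17628

√170 = [13; 26, …], period ℓ=1 (odd) → k=1
step 0: (13, 1)  from 13·(1,0) + (0,1)
step 1: (339, 26)  from 26·(13,1) + (1,0)
→ (339, 26).  Check: 339²=114921, 170·26²=114920, difference 1.
k=2:  x_2 = 339·339+170·26·26 = 229841,  y_2 = 339·26+26·339 = 17628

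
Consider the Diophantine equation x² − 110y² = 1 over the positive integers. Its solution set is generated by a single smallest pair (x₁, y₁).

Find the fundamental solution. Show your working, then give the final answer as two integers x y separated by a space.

√110 = [10; 2,20, …], period ℓ=2 (even) → k=1
step 0: (10, 1)  from 10·(1,0) + (0,1)
step 1: (21, 2)  from 2·(10,1) + (1,0)
(x₁, y₁) = (21, 2);  21² − 110·2² = 1 ✓

21 2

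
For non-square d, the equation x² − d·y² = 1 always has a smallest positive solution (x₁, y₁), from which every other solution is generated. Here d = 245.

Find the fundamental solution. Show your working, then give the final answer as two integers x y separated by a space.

51841 3312

[15; 1,1,1,7,6,7,1,1,1,30] for √245; ℓ=10 ⇒ convergent index 9
a_0=15:  p_0=15·1+0=15,  q_0=15·0+1=1
a_1=1:  p_1=1·15+1=16,  q_1=1·1+0=1
…
a_6=7:  p_6=7·2207+360=15809,  q_6=7·141+23=1010
…
a_8=1:  p_8=1·18016+15809=33825,  q_8=1·1151+1010=2161
a_9=1:  p_9=1·33825+18016=51841,  q_9=1·2161+1151=3312
→ (51841, 3312).  Check: 51841²=2687489281, 245·3312²=2687489280, difference 1.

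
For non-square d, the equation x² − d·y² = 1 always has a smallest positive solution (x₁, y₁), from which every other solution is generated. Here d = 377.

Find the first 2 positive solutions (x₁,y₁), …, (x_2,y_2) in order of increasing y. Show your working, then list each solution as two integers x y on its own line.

233 12
108577 5592

√377 → a₀=19, period (2,2,2,38); ℓ=4 even so k=3
step 0: (19, 1)  from 19·(1,0) + (0,1)
…
step 2: (97, 5)  from 2·(39,2) + (19,1)
step 3: (233, 12)  from 2·(97,5) + (39,2)
(x₁, y₁) = (233, 12);  233² − 377·12² = 1 ✓
k=2:  x_2 = 233·233+377·12·12 = 108577,  y_2 = 233·12+12·233 = 5592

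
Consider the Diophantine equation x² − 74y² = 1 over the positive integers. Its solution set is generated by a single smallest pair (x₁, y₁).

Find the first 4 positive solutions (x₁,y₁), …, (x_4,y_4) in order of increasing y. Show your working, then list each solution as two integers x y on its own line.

√74 → a₀=8, period (1,1,1,1,16); ℓ=5 odd so k=9
k=0  a_k=8  p_k/q_k = 8/1
k=1  a_k=1  p_k/q_k = 9/1
k=2  a_k=1  p_k/q_k = 17/2
k=3  a_k=1  p_k/q_k = 26/3
…
k=6  a_k=1  p_k/q_k = 757/88
…
k=8  a_k=1  p_k/q_k = 2228/259
k=9  a_k=1  p_k/q_k = 3699/430
→ (3699, 430).  Check: 3699²=13682601, 74·430²=13682600, difference 1.
(3699+430√74)^2 = 27365201 + 3181140√74
(3699+430√74)^3 = 202447753299 + 23534073290√74
(3699+430√74)^4 = 1497708451540801 + 174105071018280√74

3699 430
27365201 3181140
202447753299 23534073290
1497708451540801 174105071018280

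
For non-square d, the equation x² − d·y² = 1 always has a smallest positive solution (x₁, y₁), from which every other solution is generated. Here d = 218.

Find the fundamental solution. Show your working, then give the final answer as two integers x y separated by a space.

√218 = [14; 1,3,3,1,28, …], period ℓ=5 (odd) → k=9
a_0=14:  p_0=14·1+0=14,  q_0=14·0+1=1
…
a_2=3:  p_2=3·15+14=59,  q_2=3·1+1=4
…
a_4=1:  p_4=1·192+59=251,  q_4=1·13+4=17
…
a_6=1:  p_6=1·7220+251=7471,  q_6=1·489+17=506
a_7=3:  p_7=3·7471+7220=29633,  q_7=3·506+489=2007
a_8=3:  p_8=3·29633+7471=96370,  q_8=3·2007+506=6527
a_9=1:  p_9=1·96370+29633=126003,  q_9=1·6527+2007=8534
→ (126003, 8534).  Check: 126003²=15876756009, 218·8534²=15876756008, difference 1.

126003 8534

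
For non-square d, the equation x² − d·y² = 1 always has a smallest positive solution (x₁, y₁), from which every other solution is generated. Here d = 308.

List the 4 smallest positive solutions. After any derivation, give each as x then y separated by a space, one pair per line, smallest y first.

351 20
246401 14040
172973151 9856060
121426905601 6918940080

[17; 1,1,4,1,1,34] for √308; ℓ=6 ⇒ convergent index 5
k=0  a_k=17  p_k/q_k = 17/1
k=1  a_k=1  p_k/q_k = 18/1
…
k=3  a_k=4  p_k/q_k = 158/9
k=4  a_k=1  p_k/q_k = 193/11
k=5  a_k=1  p_k/q_k = 351/20
(x₁, y₁) = (351, 20);  351² − 308·20² = 1 ✓
(x_2, y_2) = (351·351 + 308·20·20, 351·20 + 20·351) = (246401, 14040)
(x_3, y_3) = (351·246401 + 308·20·14040, 351·14040 + 20·246401) = (172973151, 9856060)
(x_4, y_4) = (351·172973151 + 308·20·9856060, 351·9856060 + 20·172973151) = (121426905601, 6918940080)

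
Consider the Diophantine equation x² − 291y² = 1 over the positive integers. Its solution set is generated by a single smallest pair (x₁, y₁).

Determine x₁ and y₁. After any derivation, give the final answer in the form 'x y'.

[17; 17,34] for √291; ℓ=2 ⇒ convergent index 1
i=0: a=17 ⇒ p=17, q=1
i=1: a=17 ⇒ p=290, q=17
fundamental: x₁=290, y₁=17  (since 84100 − 291·289 = 1)

290 17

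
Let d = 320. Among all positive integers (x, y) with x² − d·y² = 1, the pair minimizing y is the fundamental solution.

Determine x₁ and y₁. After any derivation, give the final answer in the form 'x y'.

[17; 1,7,1,34] for √320; ℓ=4 ⇒ convergent index 3
a_0=17:  p_0=17·1+0=17,  q_0=17·0+1=1
a_1=1:  p_1=1·17+1=18,  q_1=1·1+0=1
a_2=7:  p_2=7·18+17=143,  q_2=7·1+1=8
a_3=1:  p_3=1·143+18=161,  q_3=1·8+1=9
(x₁, y₁) = (161, 9);  161² − 320·9² = 1 ✓

161 9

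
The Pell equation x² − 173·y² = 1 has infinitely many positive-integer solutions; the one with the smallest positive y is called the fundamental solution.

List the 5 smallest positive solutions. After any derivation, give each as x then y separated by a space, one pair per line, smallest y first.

d=173: √d = [13; 6,1,1,6,26] (ℓ=5, odd), read p_9/q_9
a_0=13:  p_0=13·1+0=13,  q_0=13·0+1=1
…
a_3=1:  p_3=1·92+79=171,  q_3=1·7+6=13
…
a_5=26:  p_5=26·1118+171=29239,  q_5=26·85+13=2223
a_6=6:  p_6=6·29239+1118=176552,  q_6=6·2223+85=13423
…
a_8=1:  p_8=1·205791+176552=382343,  q_8=1·15646+13423=29069
a_9=6:  p_9=6·382343+205791=2499849,  q_9=6·29069+15646=190060
(x₁, y₁) = (2499849, 190060);  2499849² − 173·190060² = 1 ✓
(x_2, y_2) = (2499849·2499849 + 173·190060·190060, 2499849·190060 + 190060·2499849) = (12498490045601, 950242601880)
(x_3, y_3) = (2499849·12498490045601 + 173·190060·950242601880, 2499849·950242601880 + 190060·12498490045601) = (62488675684008728649, 4750926036134042180)
(x_4, y_4) = (2499849·62488675684008728649 + 173·190060·4750926036134042180, 2499849·4750926036134042180 + 190060·62488675684008728649) = (312424506839974574118902401, 23753195401006348176659760)
(x_5, y_5) = (2499849·312424506839974574118902401 + 173·190060·23753195401006348176659760, 2499849·23753195401006348176659760 + 190060·312424506839974574118902401) = (1562028181998744709597444087746249, 118758803540015886040113314710300)

2499849 190060
12498490045601 950242601880
62488675684008728649 4750926036134042180
312424506839974574118902401 23753195401006348176659760
1562028181998744709597444087746249 118758803540015886040113314710300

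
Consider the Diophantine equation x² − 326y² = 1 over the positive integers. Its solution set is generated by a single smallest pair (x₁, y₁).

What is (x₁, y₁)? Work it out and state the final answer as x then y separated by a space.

325 18

[18; 18,36] for √326; ℓ=2 ⇒ convergent index 1
k=0  a_k=18  p_k/q_k = 18/1
k=1  a_k=18  p_k/q_k = 325/18
(x₁, y₁) = (325, 18);  325² − 326·18² = 1 ✓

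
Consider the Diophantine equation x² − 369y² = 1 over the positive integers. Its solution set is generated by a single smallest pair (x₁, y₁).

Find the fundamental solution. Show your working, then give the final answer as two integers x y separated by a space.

8396801 437120

√369 → a₀=19, period (4,1,3,2,7,4,7,2,3,1,4,38); ℓ=12 even so k=11
k=0  a_k=19  p_k/q_k = 19/1
k=1  a_k=4  p_k/q_k = 77/4
…
k=4  a_k=2  p_k/q_k = 826/43
…
k=7  a_k=7  p_k/q_k = 184045/9581
k=8  a_k=2  p_k/q_k = 393504/20485
k=9  a_k=3  p_k/q_k = 1364557/71036
k=10  a_k=1  p_k/q_k = 1758061/91521
k=11  a_k=4  p_k/q_k = 8396801/437120
→ (8396801, 437120).  Check: 8396801²=70506267033601, 369·437120²=70506267033600, difference 1.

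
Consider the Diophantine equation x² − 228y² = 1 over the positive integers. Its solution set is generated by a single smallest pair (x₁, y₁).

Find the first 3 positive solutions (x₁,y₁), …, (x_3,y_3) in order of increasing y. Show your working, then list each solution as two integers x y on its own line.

[15; 10,30] for √228; ℓ=2 ⇒ convergent index 1
i=0: a=15 ⇒ p=15, q=1
i=1: a=10 ⇒ p=151, q=10
(x₁, y₁) = (151, 10);  151² − 228·10² = 1 ✓
(x_2, y_2) = (151·151 + 228·10·10, 151·10 + 10·151) = (45601, 3020)
(x_3, y_3) = (151·45601 + 228·10·3020, 151·3020 + 10·45601) = (13771351, 912030)

151 10
45601 3020
13771351 912030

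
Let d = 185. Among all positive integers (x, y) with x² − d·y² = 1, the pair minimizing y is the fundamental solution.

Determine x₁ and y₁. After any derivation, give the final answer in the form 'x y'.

√185 → a₀=13, period (1,1,1,1,26); ℓ=5 odd so k=9
k=0  a_k=13  p_k/q_k = 13/1
k=1  a_k=1  p_k/q_k = 14/1
k=2  a_k=1  p_k/q_k = 27/2
k=3  a_k=1  p_k/q_k = 41/3
k=4  a_k=1  p_k/q_k = 68/5
…
k=6  a_k=1  p_k/q_k = 1877/138
…
k=8  a_k=1  p_k/q_k = 5563/409
k=9  a_k=1  p_k/q_k = 9249/680
fundamental: x₁=9249, y₁=680  (since 85544001 − 185·462400 = 1)

9249 680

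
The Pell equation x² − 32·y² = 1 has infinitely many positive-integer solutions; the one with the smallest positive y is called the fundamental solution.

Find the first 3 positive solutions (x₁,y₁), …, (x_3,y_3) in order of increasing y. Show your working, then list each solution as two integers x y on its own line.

17 3
577 102
19601 3465

[5; 1,1,1,10] for √32; ℓ=4 ⇒ convergent index 3
step 0: (5, 1)  from 5·(1,0) + (0,1)
step 1: (6, 1)  from 1·(5,1) + (1,0)
step 2: (11, 2)  from 1·(6,1) + (5,1)
step 3: (17, 3)  from 1·(11,2) + (6,1)
(x₁, y₁) = (17, 3);  17² − 32·3² = 1 ✓
k=2:  x_2 = 17·17+32·3·3 = 577,  y_2 = 17·3+3·17 = 102
k=3:  x_3 = 17·577+32·3·102 = 19601,  y_3 = 17·102+3·577 = 3465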